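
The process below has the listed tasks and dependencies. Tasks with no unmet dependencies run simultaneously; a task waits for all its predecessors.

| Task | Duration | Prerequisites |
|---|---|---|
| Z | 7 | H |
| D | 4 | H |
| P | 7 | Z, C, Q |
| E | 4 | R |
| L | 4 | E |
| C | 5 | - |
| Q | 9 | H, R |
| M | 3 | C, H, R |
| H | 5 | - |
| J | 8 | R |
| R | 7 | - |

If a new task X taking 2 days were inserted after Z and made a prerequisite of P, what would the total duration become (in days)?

Originally the job takes 23 days.
With X inserted, P now waits for max(Z, C, Q, X).
New critical path: R→Q→P = 7+9+7 = 23 ⇒ 23 days.

23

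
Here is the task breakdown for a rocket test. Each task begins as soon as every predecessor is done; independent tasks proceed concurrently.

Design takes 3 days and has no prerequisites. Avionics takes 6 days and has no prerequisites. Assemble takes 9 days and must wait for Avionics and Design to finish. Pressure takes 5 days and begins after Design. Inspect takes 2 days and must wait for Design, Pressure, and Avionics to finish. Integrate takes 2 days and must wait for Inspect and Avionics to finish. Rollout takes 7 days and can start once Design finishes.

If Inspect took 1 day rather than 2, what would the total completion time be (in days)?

15

As given, the longest chain is Avionics→Assemble = 6+9 = 15, so the finish is 15 days.
Inspect has 3 days of float (longest path through it is 12).
No other chain overtakes it, so the finish is 15 days.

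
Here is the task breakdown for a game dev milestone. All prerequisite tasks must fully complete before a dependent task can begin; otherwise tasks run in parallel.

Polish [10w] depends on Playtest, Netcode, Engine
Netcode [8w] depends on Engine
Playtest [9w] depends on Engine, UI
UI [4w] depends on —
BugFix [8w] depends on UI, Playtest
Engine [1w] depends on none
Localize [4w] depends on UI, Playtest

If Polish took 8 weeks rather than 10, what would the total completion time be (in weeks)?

Actual critical path: UI→Playtest→Polish = 4+9+10 = 23 ⇒ 23 weeks.
Since Polish is critical, the -2 change carries straight to that chain (now 21 weeks).
No other chain overtakes it, so the finish is 21 weeks.

21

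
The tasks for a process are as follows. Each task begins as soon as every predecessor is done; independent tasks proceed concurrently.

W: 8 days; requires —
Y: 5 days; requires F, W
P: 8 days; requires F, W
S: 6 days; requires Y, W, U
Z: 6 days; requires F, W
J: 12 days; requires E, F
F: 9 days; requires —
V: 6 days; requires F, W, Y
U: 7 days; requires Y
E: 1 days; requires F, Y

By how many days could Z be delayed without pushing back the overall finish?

12

F→Y→E→J = 9+5+1+12 = 27 sets the makespan at 27 days.
The longest chain containing Z totals 15 days.
Float = 27 − 15 = 12.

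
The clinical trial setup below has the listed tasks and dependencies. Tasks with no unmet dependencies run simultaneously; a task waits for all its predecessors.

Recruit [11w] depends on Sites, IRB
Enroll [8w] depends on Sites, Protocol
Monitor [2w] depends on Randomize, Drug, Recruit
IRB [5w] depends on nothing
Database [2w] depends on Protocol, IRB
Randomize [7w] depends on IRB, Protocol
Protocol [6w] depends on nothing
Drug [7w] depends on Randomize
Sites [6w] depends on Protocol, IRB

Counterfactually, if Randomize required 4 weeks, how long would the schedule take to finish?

Critical path before the change: Protocol→Sites→Recruit→Monitor = 6+6+11+2 = 25 giving 25 weeks.
The longest path through Randomize is only 22 weeks, so Randomize has float 3.
That remains the longest chain; total 25 weeks.

25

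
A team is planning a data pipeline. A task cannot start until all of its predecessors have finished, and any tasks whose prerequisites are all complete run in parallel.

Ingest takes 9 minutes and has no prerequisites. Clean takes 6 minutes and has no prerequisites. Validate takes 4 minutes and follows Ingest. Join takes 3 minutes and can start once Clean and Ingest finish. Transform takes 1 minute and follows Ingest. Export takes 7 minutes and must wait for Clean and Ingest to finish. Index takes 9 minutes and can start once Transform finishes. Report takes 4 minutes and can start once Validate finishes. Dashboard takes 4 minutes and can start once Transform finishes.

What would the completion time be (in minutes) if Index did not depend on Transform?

With the dependency in place, Ingest→Transform→Index = 9+1+9 = 19 sets the finish at 19 minutes.
Without Transform→Index, Index's earliest start moves from 10 to 0.
New critical path: Ingest→Validate→Report = 9+4+4 = 17 ⇒ 17 minutes.

17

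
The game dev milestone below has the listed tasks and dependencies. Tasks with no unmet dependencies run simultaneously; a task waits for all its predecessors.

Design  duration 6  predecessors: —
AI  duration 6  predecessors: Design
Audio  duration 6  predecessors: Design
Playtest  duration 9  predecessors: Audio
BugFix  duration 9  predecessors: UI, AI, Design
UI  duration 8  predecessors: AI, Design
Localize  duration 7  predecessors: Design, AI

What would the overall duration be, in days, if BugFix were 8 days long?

28

Baseline: Design→AI→UI→BugFix = 6+6+8+9 = 29 → 29 days.
BugFix is on the critical path; changing it to 8 makes that path 28 days.
The critical path is still Design→AI→UI→BugFix; finish is now 28 days.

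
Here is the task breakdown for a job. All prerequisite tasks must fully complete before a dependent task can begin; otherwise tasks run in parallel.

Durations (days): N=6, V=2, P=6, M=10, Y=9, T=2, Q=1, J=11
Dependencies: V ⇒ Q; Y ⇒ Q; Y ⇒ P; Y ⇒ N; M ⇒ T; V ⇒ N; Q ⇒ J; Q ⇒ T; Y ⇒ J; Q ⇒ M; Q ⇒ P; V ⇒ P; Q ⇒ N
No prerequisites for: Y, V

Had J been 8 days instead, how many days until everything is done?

22

Actual critical path: Y→Q→M→T = 9+1+10+2 = 22 ⇒ 22 days.
J is off the critical path — its longest chain is 21 days, giving 1 of slack.
That remains the longest chain; total 22 days.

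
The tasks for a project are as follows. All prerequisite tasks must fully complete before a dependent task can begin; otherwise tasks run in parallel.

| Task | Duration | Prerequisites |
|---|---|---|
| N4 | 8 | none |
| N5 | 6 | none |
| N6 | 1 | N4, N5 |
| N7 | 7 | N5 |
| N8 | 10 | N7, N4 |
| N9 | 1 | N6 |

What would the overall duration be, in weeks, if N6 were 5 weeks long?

Baseline: N5→N7→N8 = 6+7+10 = 23 → 23 weeks.
The longest path through N6 is only 10 weeks, so N6 has float 13.
The critical path is still N5→N7→N8; finish is now 23 weeks.

23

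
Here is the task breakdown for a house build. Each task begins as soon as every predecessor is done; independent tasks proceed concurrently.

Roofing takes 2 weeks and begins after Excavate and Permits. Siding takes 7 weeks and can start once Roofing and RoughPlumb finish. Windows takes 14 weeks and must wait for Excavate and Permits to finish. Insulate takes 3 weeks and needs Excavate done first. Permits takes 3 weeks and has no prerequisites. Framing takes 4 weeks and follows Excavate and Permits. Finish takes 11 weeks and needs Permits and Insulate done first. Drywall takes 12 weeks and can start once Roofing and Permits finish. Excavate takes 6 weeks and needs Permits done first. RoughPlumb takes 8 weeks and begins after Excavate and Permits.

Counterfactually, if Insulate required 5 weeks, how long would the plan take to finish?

25

Baseline: Permits→Excavate→RoughPlumb→Siding = 3+6+8+7 = 24 → 24 weeks.
Insulate is off the critical path — its longest chain is 23 weeks, giving 1 of slack.
New critical path: Permits→Excavate→Insulate→Finish = 3+6+5+11 = 25 ⇒ 25 weeks.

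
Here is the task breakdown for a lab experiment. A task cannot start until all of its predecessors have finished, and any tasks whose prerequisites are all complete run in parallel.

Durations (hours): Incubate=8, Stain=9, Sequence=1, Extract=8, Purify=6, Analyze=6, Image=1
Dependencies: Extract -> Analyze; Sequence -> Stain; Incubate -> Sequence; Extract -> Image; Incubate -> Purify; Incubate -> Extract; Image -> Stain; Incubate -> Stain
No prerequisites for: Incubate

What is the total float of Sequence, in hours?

Incubate→Extract→Image→Stain = 8+8+1+9 = 26 sets the makespan at 26 hours.
Sequence finishes as early as 9 and must finish by 17.
Slack of Sequence = 16 − 8 = 8 hours.

8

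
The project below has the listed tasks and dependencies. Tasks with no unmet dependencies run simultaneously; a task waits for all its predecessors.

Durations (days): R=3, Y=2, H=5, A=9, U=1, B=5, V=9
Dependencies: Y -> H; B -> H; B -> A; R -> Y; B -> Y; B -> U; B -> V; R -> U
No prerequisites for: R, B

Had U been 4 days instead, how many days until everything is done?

14

Baseline: B→V = 5+9 = 14 → 14 days.
The longest path through U is only 6 days, so U has float 8.
The critical path is still B→V; finish is now 14 days.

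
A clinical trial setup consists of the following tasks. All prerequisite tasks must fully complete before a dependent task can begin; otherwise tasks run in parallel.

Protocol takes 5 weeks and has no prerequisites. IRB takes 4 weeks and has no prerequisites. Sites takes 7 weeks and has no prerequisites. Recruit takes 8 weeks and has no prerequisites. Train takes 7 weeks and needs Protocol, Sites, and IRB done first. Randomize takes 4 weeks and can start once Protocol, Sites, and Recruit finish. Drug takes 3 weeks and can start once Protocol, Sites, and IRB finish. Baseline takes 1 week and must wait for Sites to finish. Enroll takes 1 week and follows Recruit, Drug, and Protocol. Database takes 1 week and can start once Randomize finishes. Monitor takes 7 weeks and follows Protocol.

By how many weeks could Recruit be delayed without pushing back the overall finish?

1

Critical path: Sites→Train = 7+7 = 14, so the finish is 14 weeks.
Recruit finishes as early as 8 and must finish by 9.
Float = 14 − 13 = 1.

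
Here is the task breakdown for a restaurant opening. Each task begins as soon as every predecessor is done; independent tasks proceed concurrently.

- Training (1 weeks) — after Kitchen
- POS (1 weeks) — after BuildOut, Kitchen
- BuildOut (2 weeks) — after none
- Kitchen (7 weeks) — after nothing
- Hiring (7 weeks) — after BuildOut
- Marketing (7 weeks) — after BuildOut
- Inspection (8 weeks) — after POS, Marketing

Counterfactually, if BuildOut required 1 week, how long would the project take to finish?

16

Critical path before the change: BuildOut→Marketing→Inspection = 2+7+8 = 17 giving 17 weeks.
Since BuildOut is critical, the -1 change carries straight to that chain (now 16 weeks).
No other chain overtakes it, so the finish is 16 weeks.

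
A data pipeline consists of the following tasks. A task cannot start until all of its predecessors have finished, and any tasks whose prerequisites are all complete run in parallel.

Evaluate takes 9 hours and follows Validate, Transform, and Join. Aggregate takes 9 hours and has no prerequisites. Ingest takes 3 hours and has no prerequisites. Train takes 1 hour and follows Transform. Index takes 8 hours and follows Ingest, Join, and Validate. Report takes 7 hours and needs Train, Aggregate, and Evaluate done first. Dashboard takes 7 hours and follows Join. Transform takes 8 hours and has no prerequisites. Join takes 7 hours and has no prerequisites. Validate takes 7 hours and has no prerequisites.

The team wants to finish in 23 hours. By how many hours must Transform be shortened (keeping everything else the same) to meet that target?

1

Current finish: 24 hours; target: 23.
Transform is on every critical path, so each hour cut from Transform cuts the finish by one (this holds down to a finish of 23).
Need 24 − 23 = 1 hour off Transform → Transform becomes 7 hours, finish becomes 23.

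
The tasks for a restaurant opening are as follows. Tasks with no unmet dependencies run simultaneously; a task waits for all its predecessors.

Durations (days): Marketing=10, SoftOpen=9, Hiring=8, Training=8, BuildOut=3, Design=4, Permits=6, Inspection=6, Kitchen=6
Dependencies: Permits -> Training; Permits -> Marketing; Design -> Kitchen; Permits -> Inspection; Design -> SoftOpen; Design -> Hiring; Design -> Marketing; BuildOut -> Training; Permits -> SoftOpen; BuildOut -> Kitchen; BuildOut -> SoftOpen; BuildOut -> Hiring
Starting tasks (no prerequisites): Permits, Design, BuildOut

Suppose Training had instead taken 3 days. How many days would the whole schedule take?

16

Actual critical path: Permits→Marketing = 6+10 = 16 ⇒ 16 days.
The longest path through Training is only 14 days, so Training has float 2.
That remains the longest chain; total 16 days.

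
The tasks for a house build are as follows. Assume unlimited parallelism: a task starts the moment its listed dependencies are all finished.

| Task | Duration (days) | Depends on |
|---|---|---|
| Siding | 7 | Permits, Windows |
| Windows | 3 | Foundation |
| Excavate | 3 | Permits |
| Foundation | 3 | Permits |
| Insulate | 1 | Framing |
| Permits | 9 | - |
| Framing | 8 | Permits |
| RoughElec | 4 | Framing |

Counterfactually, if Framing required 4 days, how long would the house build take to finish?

Actual critical path: Permits→Foundation→Windows→Siding = 9+3+3+7 = 22 ⇒ 22 days.
The longest path through Framing is only 21 days, so Framing has float 1.
The critical path is still Permits→Foundation→Windows→Siding; finish is now 22 days.

22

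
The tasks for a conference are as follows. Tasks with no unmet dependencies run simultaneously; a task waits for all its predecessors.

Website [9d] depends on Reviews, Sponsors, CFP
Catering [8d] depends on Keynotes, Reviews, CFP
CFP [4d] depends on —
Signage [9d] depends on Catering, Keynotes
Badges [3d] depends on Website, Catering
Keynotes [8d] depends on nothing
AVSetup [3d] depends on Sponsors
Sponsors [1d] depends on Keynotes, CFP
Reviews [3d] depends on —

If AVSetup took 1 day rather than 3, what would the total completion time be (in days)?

25

The binding path is Keynotes→Catering→Signage = 8+8+9 = 25; finish at 25 days.
The longest path through AVSetup is only 12 days, so AVSetup has float 13.
No other chain overtakes it, so the finish is 25 days.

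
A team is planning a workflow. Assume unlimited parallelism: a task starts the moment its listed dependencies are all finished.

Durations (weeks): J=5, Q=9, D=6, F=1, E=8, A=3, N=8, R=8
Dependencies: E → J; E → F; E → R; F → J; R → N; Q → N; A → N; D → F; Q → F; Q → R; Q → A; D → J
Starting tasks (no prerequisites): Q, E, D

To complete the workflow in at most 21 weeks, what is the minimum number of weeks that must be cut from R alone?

4

Current finish: 25 weeks; target: 21.
R is on every critical path, so each week cut from R cuts the finish by one (this holds down to a finish of 20).
Need 25 − 21 = 4 weeks off R → R becomes 4 weeks, finish becomes 21.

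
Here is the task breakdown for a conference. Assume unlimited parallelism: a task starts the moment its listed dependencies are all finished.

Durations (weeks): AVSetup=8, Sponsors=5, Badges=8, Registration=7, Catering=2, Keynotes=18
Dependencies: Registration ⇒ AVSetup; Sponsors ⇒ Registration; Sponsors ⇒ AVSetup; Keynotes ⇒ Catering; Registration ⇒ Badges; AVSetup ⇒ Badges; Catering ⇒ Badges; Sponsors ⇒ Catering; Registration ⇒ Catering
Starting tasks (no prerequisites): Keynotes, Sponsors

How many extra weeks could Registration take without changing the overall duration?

0

Critical path: Keynotes→Catering→Badges = 18+2+8 = 28, so the finish is 28 weeks.
Registration finishes as early as 12 and must finish by 12.
Slack of Registration = 5 − 5 = 0 weeks.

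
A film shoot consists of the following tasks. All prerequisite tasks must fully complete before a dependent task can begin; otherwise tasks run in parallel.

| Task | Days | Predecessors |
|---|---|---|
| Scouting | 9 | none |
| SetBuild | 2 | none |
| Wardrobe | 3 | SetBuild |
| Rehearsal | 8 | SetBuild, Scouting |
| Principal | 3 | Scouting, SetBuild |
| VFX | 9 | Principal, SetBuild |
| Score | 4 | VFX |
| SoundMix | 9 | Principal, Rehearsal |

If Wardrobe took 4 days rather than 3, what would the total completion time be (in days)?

26

Critical path before the change: Scouting→Rehearsal→SoundMix = 9+8+9 = 26 giving 26 days.
Wardrobe is off the critical path — its longest chain is 5 days, giving 21 of slack.
No other chain overtakes it, so the finish is 26 days.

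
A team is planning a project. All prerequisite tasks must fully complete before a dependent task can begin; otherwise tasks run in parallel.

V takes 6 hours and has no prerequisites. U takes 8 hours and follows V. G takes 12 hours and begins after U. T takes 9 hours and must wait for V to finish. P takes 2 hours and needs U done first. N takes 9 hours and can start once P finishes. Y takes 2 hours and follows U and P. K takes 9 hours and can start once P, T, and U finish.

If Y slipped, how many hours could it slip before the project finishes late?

Critical path: V→U→G = 6+8+12 = 26, so the finish is 26 hours.
Y finishes as early as 18 and must finish by 26.
Float = 26 − 18 = 8.

8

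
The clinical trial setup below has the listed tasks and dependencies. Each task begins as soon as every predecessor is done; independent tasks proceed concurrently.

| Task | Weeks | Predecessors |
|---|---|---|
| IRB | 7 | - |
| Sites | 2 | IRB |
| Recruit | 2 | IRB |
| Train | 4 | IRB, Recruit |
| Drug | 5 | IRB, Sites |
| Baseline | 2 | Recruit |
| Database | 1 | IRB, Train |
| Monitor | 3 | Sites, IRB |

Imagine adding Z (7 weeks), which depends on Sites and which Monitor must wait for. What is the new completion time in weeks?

19

Originally the clinical trial setup takes 14 weeks.
With Z inserted, Monitor now waits for max(Sites, IRB, Z).
New critical path: IRB→Sites→Z→Monitor = 7+2+7+3 = 19 ⇒ 19 weeks.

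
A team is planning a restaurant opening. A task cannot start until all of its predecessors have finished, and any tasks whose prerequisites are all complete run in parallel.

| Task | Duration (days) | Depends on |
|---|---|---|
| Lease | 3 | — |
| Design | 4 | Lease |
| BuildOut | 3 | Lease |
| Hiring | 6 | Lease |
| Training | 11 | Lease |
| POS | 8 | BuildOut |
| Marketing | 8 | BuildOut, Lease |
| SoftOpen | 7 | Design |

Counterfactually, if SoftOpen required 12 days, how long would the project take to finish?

19

Baseline: Lease→Design→SoftOpen = 3+4+7 = 14 → 14 days.
SoftOpen is on the critical path; changing it to 12 makes that path 19 days.
That remains the longest chain; total 19 days.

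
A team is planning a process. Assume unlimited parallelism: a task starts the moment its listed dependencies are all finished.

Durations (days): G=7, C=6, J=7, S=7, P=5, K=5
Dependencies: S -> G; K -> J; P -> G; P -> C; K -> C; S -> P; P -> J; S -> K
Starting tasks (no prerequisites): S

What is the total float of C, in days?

1

Critical path: S→P→G = 7+5+7 = 19, so the finish is 19 days.
C finishes as early as 18 and must finish by 19.
Float = 19 − 18 = 1.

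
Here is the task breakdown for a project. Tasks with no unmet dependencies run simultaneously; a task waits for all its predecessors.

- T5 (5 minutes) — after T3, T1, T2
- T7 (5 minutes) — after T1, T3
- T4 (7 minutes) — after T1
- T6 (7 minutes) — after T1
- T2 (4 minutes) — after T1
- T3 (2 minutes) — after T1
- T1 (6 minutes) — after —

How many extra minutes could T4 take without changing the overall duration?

T1→T2→T5 = 6+4+5 = 15 sets the makespan at 15 minutes.
T4 finishes as early as 13 and must finish by 15.
Slack of T4 = 8 − 6 = 2 minutes.

2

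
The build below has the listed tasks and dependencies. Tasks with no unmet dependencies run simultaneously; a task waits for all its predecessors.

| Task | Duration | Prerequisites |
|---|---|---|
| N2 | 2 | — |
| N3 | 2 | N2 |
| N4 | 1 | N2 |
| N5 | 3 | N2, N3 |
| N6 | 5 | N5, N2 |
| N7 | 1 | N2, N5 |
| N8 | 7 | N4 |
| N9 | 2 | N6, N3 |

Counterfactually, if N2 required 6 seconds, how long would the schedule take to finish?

18

Baseline: N2→N3→N5→N6→N9 = 2+2+3+5+2 = 14 → 14 seconds.
Since N2 is critical, the +4 change carries straight to that chain (now 18 seconds).
The critical path is still N2→N3→N5→N6→N9; finish is now 18 seconds.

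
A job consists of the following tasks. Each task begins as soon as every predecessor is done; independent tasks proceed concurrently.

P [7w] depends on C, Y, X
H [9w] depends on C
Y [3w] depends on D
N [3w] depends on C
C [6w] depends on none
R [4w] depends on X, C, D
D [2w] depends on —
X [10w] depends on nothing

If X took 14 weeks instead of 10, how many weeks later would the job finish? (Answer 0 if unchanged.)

4

As given, the longest chain is X→P = 10+7 = 17, so the finish is 17 weeks.
X lies on that path, so at 14 weeks the path becomes 21 weeks.
No other chain overtakes it, so the finish is 21 weeks.
Change in finish: 21 − 17 = +4 weeks.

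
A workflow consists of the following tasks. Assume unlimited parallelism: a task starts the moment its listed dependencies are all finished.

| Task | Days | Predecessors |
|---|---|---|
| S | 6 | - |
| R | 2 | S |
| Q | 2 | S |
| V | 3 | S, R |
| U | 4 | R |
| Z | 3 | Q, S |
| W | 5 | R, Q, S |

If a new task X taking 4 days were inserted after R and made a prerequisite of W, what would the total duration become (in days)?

Originally the workflow takes 13 days.
With X inserted, W now waits for max(R, Q, S, X).
New critical path: S→R→X→W = 6+2+4+5 = 17 ⇒ 17 days.

17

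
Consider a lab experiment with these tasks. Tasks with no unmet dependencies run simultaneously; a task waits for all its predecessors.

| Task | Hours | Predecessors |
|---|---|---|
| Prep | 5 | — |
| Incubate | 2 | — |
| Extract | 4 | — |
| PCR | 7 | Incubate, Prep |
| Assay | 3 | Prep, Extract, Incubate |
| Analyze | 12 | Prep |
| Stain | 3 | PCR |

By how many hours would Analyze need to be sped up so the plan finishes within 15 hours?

Current finish: 17 hours; target: 15.
Analyze is on every critical path, so each hour cut from Analyze cuts the finish by one (this holds down to a finish of 15).
Need 17 − 15 = 2 hours off Analyze → Analyze becomes 10 hours, finish becomes 15.

2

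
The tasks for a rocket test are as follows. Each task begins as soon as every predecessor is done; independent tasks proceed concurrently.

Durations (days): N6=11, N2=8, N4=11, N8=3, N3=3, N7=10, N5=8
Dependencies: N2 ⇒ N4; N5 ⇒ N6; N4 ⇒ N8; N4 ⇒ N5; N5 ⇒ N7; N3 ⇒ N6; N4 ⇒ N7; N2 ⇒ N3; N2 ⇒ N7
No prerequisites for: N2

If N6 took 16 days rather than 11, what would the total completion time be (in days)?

The binding path is N2→N4→N5→N6 = 8+11+8+11 = 38; finish at 38 days.
Since N6 is critical, the +5 change carries straight to that chain (now 43 days).
No other chain overtakes it, so the finish is 43 days.

43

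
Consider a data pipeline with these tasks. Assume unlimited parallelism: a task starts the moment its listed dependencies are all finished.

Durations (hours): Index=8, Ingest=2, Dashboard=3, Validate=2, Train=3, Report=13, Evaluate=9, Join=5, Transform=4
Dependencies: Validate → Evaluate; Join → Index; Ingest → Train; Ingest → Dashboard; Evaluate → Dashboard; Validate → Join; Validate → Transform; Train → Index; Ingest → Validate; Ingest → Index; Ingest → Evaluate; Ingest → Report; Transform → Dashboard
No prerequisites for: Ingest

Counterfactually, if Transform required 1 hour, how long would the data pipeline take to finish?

17

As given, the longest chain is Ingest→Validate→Join→Index = 2+2+5+8 = 17, so the finish is 17 hours.
Transform is off the critical path — its longest chain is 11 hours, giving 6 of slack.
The critical path is still Ingest→Validate→Join→Index; finish is now 17 hours.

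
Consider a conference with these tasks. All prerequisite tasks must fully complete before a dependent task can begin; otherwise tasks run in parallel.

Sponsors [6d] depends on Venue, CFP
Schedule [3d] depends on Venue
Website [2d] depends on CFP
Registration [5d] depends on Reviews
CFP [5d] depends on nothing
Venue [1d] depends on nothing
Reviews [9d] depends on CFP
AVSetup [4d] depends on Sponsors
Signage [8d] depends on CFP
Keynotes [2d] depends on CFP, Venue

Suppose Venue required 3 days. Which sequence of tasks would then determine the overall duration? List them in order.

CFP, Reviews, Registration

Baseline: CFP→Reviews→Registration = 5+9+5 = 19 → 19 days.
Venue has 8 days of float (longest path through it is 11).
That remains the longest chain; total 19 days.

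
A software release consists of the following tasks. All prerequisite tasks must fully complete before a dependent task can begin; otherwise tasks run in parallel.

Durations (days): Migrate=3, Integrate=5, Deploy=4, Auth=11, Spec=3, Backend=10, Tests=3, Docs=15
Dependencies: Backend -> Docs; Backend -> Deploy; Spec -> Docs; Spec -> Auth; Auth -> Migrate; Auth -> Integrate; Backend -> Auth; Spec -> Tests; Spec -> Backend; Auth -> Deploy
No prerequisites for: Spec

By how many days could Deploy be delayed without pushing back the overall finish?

1

Spec→Backend→Auth→Integrate = 3+10+11+5 = 29 sets the makespan at 29 days.
Longest path through Deploy: 28 days (earliest finish 28, latest finish 29).
So Deploy can slip 29 − 28 = 1 day.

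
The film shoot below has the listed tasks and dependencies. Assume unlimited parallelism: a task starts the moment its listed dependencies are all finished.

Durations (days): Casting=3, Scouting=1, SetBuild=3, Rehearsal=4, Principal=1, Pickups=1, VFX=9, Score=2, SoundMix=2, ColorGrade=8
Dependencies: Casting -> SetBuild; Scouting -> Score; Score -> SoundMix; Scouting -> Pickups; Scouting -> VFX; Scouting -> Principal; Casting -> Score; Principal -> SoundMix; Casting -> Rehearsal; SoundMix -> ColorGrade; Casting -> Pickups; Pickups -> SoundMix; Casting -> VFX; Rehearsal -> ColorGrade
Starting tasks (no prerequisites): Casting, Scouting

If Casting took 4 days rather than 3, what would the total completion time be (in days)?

16

Critical path before the change: Casting→Rehearsal→ColorGrade = 3+4+8 = 15 giving 15 days.
Since Casting is critical, the +1 change carries straight to that chain (now 16 days).
That remains the longest chain; total 16 days.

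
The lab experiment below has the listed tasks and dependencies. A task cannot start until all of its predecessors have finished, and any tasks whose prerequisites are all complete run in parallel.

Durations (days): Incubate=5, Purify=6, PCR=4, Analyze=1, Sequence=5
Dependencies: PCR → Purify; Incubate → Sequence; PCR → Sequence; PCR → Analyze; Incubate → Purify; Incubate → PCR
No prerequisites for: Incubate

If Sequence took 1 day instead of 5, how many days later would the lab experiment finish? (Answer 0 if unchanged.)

0

Actual critical path: Incubate→PCR→Purify = 5+4+6 = 15 ⇒ 15 days.
The longest path through Sequence is only 14 days, so Sequence has float 1.
That remains the longest chain; total 15 days.
Change in finish: 15 − 15 = +0 days.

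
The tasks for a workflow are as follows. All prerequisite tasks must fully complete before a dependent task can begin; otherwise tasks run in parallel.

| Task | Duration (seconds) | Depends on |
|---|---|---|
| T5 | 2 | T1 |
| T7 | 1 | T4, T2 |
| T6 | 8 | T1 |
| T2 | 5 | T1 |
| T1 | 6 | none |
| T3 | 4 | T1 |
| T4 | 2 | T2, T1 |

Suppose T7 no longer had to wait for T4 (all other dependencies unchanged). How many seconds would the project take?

14

Original critical path: T1→T2→T4→T7 = 6+5+2+1 = 14 ⇒ 14 seconds.
Without T4→T7, T7's earliest start moves from 13 to 11.
The longest chain is now T1→T6 = 6+8 = 14, so the project takes 14 seconds.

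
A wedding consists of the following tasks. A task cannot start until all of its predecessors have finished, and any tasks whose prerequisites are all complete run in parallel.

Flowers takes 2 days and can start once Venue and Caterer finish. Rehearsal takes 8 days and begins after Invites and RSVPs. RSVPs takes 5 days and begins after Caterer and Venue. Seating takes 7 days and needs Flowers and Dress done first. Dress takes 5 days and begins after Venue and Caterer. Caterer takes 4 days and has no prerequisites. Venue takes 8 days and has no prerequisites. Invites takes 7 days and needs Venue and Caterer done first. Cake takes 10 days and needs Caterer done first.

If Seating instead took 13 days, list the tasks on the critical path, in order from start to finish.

Venue, Dress, Seating

As given, the longest chain is Venue→Invites→Rehearsal = 8+7+8 = 23, so the finish is 23 days.
The longest path through Seating is only 20 days, so Seating has float 3.
New critical path: Venue→Dress→Seating = 8+5+13 = 26 ⇒ 26 days.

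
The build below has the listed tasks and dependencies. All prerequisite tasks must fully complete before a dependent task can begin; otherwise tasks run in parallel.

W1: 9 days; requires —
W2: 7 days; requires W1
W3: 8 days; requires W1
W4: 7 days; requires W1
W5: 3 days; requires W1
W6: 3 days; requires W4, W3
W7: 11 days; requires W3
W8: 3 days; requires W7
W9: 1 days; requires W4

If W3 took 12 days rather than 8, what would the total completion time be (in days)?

The binding path is W1→W3→W7→W8 = 9+8+11+3 = 31; finish at 31 days.
Since W3 is critical, the +4 change carries straight to that chain (now 35 days).
No other chain overtakes it, so the finish is 35 days.

35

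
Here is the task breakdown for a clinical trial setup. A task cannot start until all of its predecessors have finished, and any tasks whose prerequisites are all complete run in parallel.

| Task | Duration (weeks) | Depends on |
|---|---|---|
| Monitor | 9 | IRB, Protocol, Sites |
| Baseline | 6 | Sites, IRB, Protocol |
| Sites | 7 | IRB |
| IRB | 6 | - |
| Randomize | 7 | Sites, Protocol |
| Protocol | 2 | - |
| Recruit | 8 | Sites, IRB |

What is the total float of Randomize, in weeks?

2

Critical path: IRB→Sites→Monitor = 6+7+9 = 22, so the finish is 22 weeks.
The longest chain containing Randomize totals 20 weeks.
Float = 22 − 20 = 2.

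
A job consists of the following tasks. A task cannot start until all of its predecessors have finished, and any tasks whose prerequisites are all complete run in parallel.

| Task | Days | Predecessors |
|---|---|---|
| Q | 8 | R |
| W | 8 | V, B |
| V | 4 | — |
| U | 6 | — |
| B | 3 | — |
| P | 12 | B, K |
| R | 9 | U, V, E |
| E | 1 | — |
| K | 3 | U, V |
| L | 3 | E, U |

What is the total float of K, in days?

2

The longest chain is U→R→Q = 6+9+8 = 23; overall finish 23 days.
Longest path through K: 21 days (earliest finish 9, latest finish 11).
Slack of K = 8 − 6 = 2 days.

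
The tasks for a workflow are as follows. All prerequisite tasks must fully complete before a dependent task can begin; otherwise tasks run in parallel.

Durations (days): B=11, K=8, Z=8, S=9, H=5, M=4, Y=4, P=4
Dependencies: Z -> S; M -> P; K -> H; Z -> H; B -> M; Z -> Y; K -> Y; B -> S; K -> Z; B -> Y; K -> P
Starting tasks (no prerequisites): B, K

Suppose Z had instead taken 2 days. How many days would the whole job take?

20

Baseline: K→Z→S = 8+8+9 = 25 → 25 days.
Z is on the critical path; changing it to 2 makes that path 19 days.
The binding chain switches to B→S = 11+9 = 20; finish 20 days.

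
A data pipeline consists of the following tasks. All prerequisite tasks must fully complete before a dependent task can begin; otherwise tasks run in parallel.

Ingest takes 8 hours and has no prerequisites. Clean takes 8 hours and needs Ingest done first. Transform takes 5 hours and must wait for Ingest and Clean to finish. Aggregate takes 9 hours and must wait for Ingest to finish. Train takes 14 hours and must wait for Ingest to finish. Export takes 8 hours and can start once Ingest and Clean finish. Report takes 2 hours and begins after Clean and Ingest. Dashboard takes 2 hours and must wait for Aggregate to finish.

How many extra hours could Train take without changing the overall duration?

Critical path: Ingest→Clean→Export = 8+8+8 = 24, so the finish is 24 hours.
Longest path through Train: 22 hours (earliest finish 22, latest finish 24).
Slack of Train = 10 − 8 = 2 hours.

2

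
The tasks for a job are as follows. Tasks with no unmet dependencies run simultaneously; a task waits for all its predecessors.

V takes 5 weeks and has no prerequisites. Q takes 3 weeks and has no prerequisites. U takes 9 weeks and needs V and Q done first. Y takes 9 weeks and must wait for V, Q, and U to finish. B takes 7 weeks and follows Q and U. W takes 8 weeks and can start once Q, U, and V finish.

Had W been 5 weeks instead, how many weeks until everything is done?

23

The binding path is V→U→Y = 5+9+9 = 23; finish at 23 weeks.
The longest path through W is only 22 weeks, so W has float 1.
That remains the longest chain; total 23 weeks.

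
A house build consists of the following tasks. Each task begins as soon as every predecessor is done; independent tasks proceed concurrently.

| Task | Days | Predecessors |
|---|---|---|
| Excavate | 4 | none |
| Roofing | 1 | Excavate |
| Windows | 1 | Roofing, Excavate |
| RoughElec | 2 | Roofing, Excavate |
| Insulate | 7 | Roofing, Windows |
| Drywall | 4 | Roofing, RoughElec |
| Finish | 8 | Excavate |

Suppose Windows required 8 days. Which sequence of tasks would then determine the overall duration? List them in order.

Excavate, Roofing, Windows, Insulate

Critical path before the change: Excavate→Roofing→Windows→Insulate = 4+1+1+7 = 13 giving 13 days.
Since Windows is critical, the +7 change carries straight to that chain (now 20 days).
No other chain overtakes it, so the finish is 20 days.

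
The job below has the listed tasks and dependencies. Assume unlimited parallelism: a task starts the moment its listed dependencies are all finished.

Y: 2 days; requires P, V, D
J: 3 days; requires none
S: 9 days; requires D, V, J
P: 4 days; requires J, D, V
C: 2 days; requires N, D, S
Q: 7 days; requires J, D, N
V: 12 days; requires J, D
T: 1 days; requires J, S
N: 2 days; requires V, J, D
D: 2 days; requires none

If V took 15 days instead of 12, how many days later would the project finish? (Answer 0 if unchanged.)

As given, the longest chain is J→V→S→C = 3+12+9+2 = 26, so the finish is 26 days.
V is on the critical path; changing it to 15 makes that path 29 days.
The critical path is still J→V→S→C; finish is now 29 days.
Change in finish: 29 − 26 = +3 days.

3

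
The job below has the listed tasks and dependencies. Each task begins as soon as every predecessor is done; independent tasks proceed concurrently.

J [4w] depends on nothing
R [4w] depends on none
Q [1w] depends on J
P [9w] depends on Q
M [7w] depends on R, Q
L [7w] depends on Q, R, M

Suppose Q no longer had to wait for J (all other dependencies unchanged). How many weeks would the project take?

18

With the dependency in place, J→Q→M→L = 4+1+7+7 = 19 sets the finish at 19 weeks.
Without J→Q, Q's earliest start moves from 4 to 0.
New critical path: R→M→L = 4+7+7 = 18 ⇒ 18 weeks.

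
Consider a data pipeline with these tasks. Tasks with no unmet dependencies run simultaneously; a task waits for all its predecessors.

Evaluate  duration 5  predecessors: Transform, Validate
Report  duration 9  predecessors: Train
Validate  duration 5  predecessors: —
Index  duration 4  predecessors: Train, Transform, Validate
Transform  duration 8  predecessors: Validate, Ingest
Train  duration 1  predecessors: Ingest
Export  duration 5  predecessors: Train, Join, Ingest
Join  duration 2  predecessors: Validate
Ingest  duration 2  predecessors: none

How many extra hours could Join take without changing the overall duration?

6

Validate→Transform→Evaluate = 5+8+5 = 18 sets the makespan at 18 hours.
Longest path through Join: 12 hours (earliest finish 7, latest finish 13).
So Join can slip 13 − 7 = 6 hours.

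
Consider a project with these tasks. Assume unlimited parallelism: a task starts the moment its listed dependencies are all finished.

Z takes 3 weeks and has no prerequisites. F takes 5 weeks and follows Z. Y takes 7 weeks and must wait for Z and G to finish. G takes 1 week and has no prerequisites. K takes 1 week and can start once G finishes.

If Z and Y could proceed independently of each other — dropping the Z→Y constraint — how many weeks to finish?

8

Before: longest chain Z→Y = 3+7 = 10, finish 10.
Without Z→Y, Y's earliest start moves from 3 to 1.
After: G→Y = 1+7 = 8 → 8 weeks.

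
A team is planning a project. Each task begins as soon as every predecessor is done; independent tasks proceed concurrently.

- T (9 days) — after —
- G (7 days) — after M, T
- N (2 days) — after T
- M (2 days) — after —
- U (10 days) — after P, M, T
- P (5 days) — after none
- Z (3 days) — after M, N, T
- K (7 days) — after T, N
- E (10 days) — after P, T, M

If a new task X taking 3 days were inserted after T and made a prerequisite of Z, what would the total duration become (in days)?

Originally the job takes 19 days.
With X inserted, Z now waits for max(M, N, T, X).
New critical path: T→E = 9+10 = 19 ⇒ 19 days.

19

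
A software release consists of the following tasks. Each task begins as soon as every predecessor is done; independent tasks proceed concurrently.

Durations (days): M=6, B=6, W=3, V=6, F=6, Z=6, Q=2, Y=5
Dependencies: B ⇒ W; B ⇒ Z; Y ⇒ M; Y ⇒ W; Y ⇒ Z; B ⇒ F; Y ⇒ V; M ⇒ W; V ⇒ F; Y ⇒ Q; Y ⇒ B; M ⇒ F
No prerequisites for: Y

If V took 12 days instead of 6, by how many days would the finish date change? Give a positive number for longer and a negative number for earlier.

Critical path before the change: Y→V→F = 5+6+6 = 17 giving 17 days.
V lies on that path, so at 12 days the path becomes 23 days.
That remains the longest chain; total 23 days.
Change in finish: 23 − 17 = +6 days.

6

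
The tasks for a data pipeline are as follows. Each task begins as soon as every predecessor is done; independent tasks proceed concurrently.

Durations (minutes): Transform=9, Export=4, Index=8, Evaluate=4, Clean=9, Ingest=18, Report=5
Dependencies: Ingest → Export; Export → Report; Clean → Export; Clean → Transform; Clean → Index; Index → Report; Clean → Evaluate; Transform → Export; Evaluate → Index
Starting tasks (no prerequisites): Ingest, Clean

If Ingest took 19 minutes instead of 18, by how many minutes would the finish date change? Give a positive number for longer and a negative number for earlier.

Critical path before the change: Ingest→Export→Report = 18+4+5 = 27 giving 27 minutes.
Ingest lies on that path, so at 19 minutes the path becomes 28 minutes.
No other chain overtakes it, so the finish is 28 minutes.
Change in finish: 28 − 27 = +1 minutes.

1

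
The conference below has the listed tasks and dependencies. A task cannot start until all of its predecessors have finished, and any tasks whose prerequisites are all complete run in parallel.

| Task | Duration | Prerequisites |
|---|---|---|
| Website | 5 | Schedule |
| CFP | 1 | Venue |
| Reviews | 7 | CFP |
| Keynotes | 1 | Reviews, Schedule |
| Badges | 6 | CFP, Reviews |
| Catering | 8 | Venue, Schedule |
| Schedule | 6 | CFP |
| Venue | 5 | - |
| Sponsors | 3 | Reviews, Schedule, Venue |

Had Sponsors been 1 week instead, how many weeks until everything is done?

The binding path is Venue→CFP→Schedule→Catering = 5+1+6+8 = 20; finish at 20 weeks.
Sponsors has 4 weeks of float (longest path through it is 16).
The critical path is still Venue→CFP→Schedule→Catering; finish is now 20 weeks.

20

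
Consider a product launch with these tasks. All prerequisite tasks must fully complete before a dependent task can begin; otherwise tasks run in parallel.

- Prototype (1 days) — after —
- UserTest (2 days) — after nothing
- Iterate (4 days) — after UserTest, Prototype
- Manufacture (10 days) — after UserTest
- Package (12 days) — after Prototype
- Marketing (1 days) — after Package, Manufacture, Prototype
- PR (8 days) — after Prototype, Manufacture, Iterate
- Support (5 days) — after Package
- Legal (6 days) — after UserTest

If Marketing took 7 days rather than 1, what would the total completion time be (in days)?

20

Actual critical path: UserTest→Manufacture→PR = 2+10+8 = 20 ⇒ 20 days.
The longest path through Marketing is only 14 days, so Marketing has float 6.
Now Prototype→Package→Marketing = 1+12+7 = 20 is longest, so the finish becomes 20 days.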